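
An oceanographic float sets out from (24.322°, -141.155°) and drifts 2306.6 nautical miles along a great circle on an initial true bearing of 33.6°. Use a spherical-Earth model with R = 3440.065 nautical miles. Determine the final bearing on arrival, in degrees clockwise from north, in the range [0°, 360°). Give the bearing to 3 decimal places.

final bearing 56.109°

δ = 2306.6/3440.065 = 0.670511 rad (38.4174°).
Start latitude φ₁ = 0.424499 rad; initial bearing θ = 0.586431 rad.
Destination latitude: φ₂ = arcsin( sin φ₁ cos δ + cos φ₁ sin δ cos θ ) = arcsin(0.794327) = 52.592°.
Then Δλ = atan2(0.313350, 0.456350) = 0.601706 rad, from sin θ sin δ cos φ₁ over cos δ − sin φ₁ sin φ₂.
Hence λ₂ = -141.155° + 34.475° = -106.680°.
The forward bearing on arrival equals the back-azimuth from the destination plus 180°.
Back-azimuth from P₂ (52.592°, -106.680°) to P₁ (24.322°, -141.155°), with Δλ' = λ₁ − λ₂ = -34.475°: atan2( sin Δλ' cos φ₁ , cos φ₂ sin φ₁ − sin φ₂ cos φ₁ cos Δλ' ) = 236.109°.
Final bearing = (236.109° + 180°) mod 360° = 56.109°.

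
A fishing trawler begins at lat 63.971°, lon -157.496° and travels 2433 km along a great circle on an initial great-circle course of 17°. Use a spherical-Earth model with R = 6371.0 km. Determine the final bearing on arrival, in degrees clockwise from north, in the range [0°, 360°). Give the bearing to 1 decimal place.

final bearing 67.0°

Central angle δ = d/R = 0.381887 rad.
Converting: φ₁ = 1.116505 rad, θ = 0.296706 rad.
sin φ₂ = sin φ₁ cos δ + cos φ₁ sin δ cos θ = (0.898572)(0.927963) + (0.438826)(0.372672)(0.956305) = 0.990234
φ₂ = asin(0.990234) = 1.430926 rad = 81.986°.
Δλ = atan2( sin θ sin δ cos φ₁ , cos δ − sin φ₁ sin φ₂ ) = atan2(0.047814, 0.038167) = 0.897135 rad = 51.402°.
λ₂ = -157.496° + 51.402° = -106.094°.
The forward bearing on arrival equals the back-azimuth from the destination plus 180°.
Back-azimuth from P₂ (82.0°, -106.1°) to P₁ (64.0°, -157.5°), with Δλ' = λ₁ − λ₂ = -51.4°: atan2( sin Δλ' cos φ₁ , cos φ₂ sin φ₁ − sin φ₂ cos φ₁ cos Δλ' ) = 247.0°.
Final bearing = (247.0° + 180°) mod 360° = 67.0°.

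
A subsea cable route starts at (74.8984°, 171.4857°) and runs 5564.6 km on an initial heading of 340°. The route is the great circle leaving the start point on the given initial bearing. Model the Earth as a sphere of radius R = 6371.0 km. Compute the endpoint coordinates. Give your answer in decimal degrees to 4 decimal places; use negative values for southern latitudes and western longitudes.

latitude 53.8707°, longitude 17.8866°

The arc subtends δ = 5564.6/6371 = 0.873426 rad at the centre.
With φ₁ = 74.8984° = 1.307224 rad and θ = 340° = 5.934119 rad:
Destination latitude: φ₂ = arcsin( sin φ₁ cos δ + cos φ₁ sin δ cos θ ) = arcsin(0.807688) = 53.8707°.
Δλ = atan2( sin θ sin δ cos φ₁ , cos δ − sin φ₁ sin φ₂ ) = atan2(-0.068304, -0.137591) = -2.680809 rad = -153.5991°.
λ₂ = λ₁ + Δλ = 17.8866°.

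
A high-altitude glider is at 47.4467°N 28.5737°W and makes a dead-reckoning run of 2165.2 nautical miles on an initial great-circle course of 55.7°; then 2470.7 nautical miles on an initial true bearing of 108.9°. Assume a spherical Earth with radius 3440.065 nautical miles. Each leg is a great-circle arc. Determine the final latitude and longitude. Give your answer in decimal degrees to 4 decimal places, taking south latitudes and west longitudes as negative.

Apply the spherical direct solution leg by leg, carrying full precision between legs.
Leg 1: from (47.4467°, -28.5737°), δ = 2165.2/3440.065 = 0.629407 rad, θ = 55.7° → φ = 55.0677°, λ = 29.5580°.
Leg 2: from (55.0677°, 29.5580°), δ = 2470.7/3440.065 = 0.718213 rad, θ = 108.9° → φ = 29.6873°, λ = 75.3346°.

latitude 29.6873°, longitude 75.3346°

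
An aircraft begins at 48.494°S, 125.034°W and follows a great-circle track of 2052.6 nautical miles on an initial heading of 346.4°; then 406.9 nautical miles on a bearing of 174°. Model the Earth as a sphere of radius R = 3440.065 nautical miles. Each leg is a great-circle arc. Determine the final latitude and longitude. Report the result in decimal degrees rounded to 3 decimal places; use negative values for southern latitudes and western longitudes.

latitude -21.664°, longitude -132.133°

Apply the spherical direct solution leg by leg, carrying full precision between legs.
Leg 1: from (-48.494°, -125.034°), δ = 2052.6/3440.065 = 0.596675 rad, θ = 346.4° → φ = -14.925°, λ = -132.893°.
Leg 2: from (-14.925°, -132.893°), δ = 406.9/3440.065 = 0.118283 rad, θ = 174° → φ = -21.664°, λ = -132.133°.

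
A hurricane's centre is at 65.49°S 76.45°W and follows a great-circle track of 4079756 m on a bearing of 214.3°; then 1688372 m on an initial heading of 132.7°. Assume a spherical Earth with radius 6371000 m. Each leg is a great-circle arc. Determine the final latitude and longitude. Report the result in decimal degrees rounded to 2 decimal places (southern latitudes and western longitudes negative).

latitude -74.81°, longitude -138.27°

Apply the spherical direct solution leg by leg, carrying full precision between legs.
Leg 1: from (-65.49°, -76.45°), δ = 4079756/6371000 = 0.640364 rad, θ = 214.3° → φ = -69.13°, λ = 174.47°.
Leg 2: from (-69.13°, 174.47°), δ = 1688372/6371000 = 0.265009 rad, θ = 132.7° → φ = -74.81°, λ = -138.27°.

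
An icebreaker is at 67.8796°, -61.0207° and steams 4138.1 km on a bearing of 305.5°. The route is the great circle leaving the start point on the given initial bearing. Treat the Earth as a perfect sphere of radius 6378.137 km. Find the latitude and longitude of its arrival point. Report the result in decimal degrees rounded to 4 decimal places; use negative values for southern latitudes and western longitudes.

Angular distance δ = d/R = 4138.1 / 6378.137 = 0.648794 rad.
Start latitude φ₁ = 1.184723 rad; initial bearing θ = 5.331981 rad.
Applying the spherical law of cosines for sides, sin φ₂ = sin φ₁ cos δ + cos φ₁ sin δ cos θ = 0.870287, so φ₂ = 60.4920°.
Δλ = atan2( sin θ sin δ cos φ₁ , cos δ − sin φ₁ sin φ₂ ) = atan2(-0.185231, -0.009416) = -1.621588 rad = -92.9102°.
Hence λ₂ = -61.0207° + -92.9102° = -153.9309°.

latitude 60.4920°, longitude -153.9309°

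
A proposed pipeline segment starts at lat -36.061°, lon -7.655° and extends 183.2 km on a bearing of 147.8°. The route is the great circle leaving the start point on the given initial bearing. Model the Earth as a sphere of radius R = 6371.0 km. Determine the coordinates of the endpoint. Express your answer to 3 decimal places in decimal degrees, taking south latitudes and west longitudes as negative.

Central angle δ = d/R = 0.028755 rad.
Start latitude φ₁ = -0.629383 rad; initial bearing θ = 2.579597 rad.
sin φ₂ = sin φ₁ cos δ + cos φ₁ sin δ cos θ = (-0.588646)(0.999587) + (0.808391)(0.028751)(-0.846193) = -0.608070
φ₂ = asin(-0.608070) = -0.653628 rad = -37.450°.
Then Δλ = atan2(0.012385, 0.641648) = 0.019300 rad, from sin θ sin δ cos φ₁ over cos δ − sin φ₁ sin φ₂.
λ₂ = -7.655° + 1.106° = -6.549°.

latitude -37.450°, longitude -6.549°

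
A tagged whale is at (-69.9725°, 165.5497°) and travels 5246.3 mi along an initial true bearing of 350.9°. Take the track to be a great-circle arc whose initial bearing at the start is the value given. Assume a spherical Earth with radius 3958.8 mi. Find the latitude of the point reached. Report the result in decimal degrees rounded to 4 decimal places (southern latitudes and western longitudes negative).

Central angle δ = d/R = 1.325225 rad.
Converting: φ₁ = -1.221251 rad, θ = 6.124360 rad.
sin φ₂ = sin φ₁ cos δ + cos φ₁ sin δ cos θ = (-0.939528)(0.243111) + (0.342471)(0.969999)(0.987414) = 0.099606
φ₂ = asin(0.099606) = 0.099771 rad = 5.7165°.
For the longitude increment, Δλ = atan2( sin θ sin δ cos φ₁, cos δ − sin φ₁ sin φ₂ ) = atan2(-0.052540, 0.336693) = -8.8692°.
λ₂ = λ₁ + Δλ = 156.6805°.

latitude 5.7165°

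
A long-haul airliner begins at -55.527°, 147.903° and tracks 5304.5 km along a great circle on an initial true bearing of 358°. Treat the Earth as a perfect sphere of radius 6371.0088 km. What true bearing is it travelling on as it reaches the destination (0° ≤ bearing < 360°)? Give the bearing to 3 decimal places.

final bearing 358.857°

The arc subtends δ = 5304.5/6371.0088 = 0.832600 rad at the centre.
Start latitude φ₁ = -0.969129 rad; initial bearing θ = 6.248279 rad.
Destination latitude: φ₂ = arcsin( sin φ₁ cos δ + cos φ₁ sin δ cos θ ) = arcsin(-0.136361) = -7.837°.
Δλ = atan2( sin θ sin δ cos φ₁ , cos δ − sin φ₁ sin φ₂ ) = atan2(-0.014612, 0.560540) = -0.026061 rad = -1.493°.
λ₂ = 147.903° + -1.493° = 146.410°.
The forward bearing on arrival equals the back-azimuth from the destination plus 180°.
Back-azimuth from P₂ (-7.837°, 146.410°) to P₁ (-55.527°, 147.903°), with Δλ' = λ₁ − λ₂ = 1.493°: atan2( sin Δλ' cos φ₁ , cos φ₂ sin φ₁ − sin φ₂ cos φ₁ cos Δλ' ) = 178.857°.
Final bearing = (178.857° + 180°) mod 360° = 358.857°.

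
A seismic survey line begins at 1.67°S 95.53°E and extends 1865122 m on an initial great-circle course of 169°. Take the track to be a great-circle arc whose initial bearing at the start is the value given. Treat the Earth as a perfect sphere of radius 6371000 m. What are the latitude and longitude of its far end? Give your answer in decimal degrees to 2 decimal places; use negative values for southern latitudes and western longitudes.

latitude -18.12°, longitude 98.85°

The arc subtends δ = 1865122/6371000 = 0.292752 rad at the centre.
Converting: φ₁ = -0.029147 rad, θ = 2.949606 rad.
Destination latitude: φ₂ = arcsin( sin φ₁ cos δ + cos φ₁ sin δ cos θ ) = arcsin(-0.311069) = -18.12°.
Δλ = atan2( sin θ sin δ cos φ₁ , cos δ − sin φ₁ sin φ₂ ) = atan2(0.055042, 0.948388) = 0.057972 rad = 3.32°.
λ₂ = 95.53° + 3.32° = 98.85°.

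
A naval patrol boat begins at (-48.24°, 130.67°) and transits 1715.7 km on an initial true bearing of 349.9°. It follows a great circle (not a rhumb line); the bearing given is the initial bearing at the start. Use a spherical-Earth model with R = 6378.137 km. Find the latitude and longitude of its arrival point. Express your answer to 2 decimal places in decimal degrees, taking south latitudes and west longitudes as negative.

Angular distance δ = d/R = 1715.7 / 6378.137 = 0.268997 rad.
Start latitude φ₁ = -0.841947 rad; initial bearing θ = 6.106907 rad.
sin φ₂ = sin φ₁ cos δ + cos φ₁ sin δ cos θ = (-0.745941)(0.964038) + (0.666012)(0.265765)(0.984503) = -0.544856
φ₂ = asin(-0.544856) = -0.576217 rad = -33.01°.
For the longitude increment, Δλ = atan2( sin θ sin δ cos φ₁, cos δ − sin φ₁ sin φ₂ ) = atan2(-0.031040, 0.557607) = -3.19°.
λ₂ = λ₁ + Δλ = 127.48°.

latitude -33.01°, longitude 127.48°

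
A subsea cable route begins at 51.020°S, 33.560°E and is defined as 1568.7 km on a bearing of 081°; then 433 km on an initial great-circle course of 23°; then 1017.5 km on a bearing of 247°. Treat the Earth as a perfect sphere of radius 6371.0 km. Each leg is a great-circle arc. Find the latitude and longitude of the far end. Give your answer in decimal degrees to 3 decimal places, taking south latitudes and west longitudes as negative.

latitude -46.223°, longitude 44.056°

Apply the spherical direct solution leg by leg, carrying full precision between legs.
Leg 1: from (-51.020°, 33.560°), δ = 1568.7/6371 = 0.246225 rad, θ = 81° → φ = -46.881°, λ = 54.183°.
Leg 2: from (-46.881°, 54.183°), δ = 433/6371 = 0.067964 rad, θ = 23° → φ = -43.277°, λ = 56.271°.
Leg 3: from (-43.277°, 56.271°), δ = 1017.5/6371 = 0.159708 rad, θ = 247° → φ = -46.223°, λ = 44.056°.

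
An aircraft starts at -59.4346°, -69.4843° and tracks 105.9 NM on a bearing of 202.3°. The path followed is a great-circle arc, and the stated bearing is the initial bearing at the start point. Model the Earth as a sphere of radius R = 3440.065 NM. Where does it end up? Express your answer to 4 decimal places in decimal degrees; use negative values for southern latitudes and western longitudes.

latitude -61.0595°, longitude -70.8673°

Central angle δ = d/R = 0.030784 rad.
With φ₁ = -59.4346° = -1.037329 rad and θ = 202.3° = 3.530801 rad:
sin φ₂ = sin φ₁ cos δ + cos φ₁ sin δ cos θ = (-0.861049)(0.999526) + (0.508522)(0.030779)(-0.925210) = -0.875123
φ₂ = asin(-0.875123) = -1.065689 rad = -61.0595°.
Δλ = atan2( sin θ sin δ cos φ₁ , cos δ − sin φ₁ sin φ₂ ) = atan2(-0.005939, 0.246002) = -0.024138 rad = -1.3830°.
λ₂ = -69.4843° + -1.3830° = -70.8673°.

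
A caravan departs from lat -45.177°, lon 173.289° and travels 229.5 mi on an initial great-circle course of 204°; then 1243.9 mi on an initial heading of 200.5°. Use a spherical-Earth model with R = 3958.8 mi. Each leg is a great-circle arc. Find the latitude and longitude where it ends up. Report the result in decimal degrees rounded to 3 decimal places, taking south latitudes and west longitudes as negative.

Apply the spherical direct solution leg by leg, carrying full precision between legs.
Leg 1: from (-45.177°, 173.289°), δ = 229.5/3958.8 = 0.057972 rad, θ = 204° → φ = -48.194°, λ = 171.263°.
Leg 2: from (-48.194°, 171.263°), δ = 1243.9/3958.8 = 0.314211 rad, θ = 200.5° → φ = -64.408°, λ = 156.752°.

latitude -64.408°, longitude 156.752°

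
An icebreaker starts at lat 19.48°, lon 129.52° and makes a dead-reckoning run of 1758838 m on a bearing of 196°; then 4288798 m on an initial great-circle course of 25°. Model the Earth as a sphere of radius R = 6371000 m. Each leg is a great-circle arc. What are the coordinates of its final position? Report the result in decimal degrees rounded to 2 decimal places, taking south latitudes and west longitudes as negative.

Apply the spherical direct solution leg by leg, carrying full precision between legs.
Leg 1: from (19.48°, 129.52°), δ = 1758838/6371000 = 0.276069 rad, θ = 196° → φ = 4.23°, λ = 125.20°.
Leg 2: from (4.23°, 125.20°), δ = 4288798/6371000 = 0.673175 rad, θ = 25° → φ = 38.41°, λ = 144.85°.

latitude 38.41°, longitude 144.85°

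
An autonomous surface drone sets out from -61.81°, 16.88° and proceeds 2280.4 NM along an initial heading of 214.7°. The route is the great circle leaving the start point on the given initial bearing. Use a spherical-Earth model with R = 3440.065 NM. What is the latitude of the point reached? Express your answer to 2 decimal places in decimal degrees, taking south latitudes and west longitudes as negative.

Central angle δ = d/R = 0.662894 rad.
Converting: φ₁ = -1.078788 rad, θ = 3.747222 rad.
Destination latitude: φ₂ = arcsin( sin φ₁ cos δ + cos φ₁ sin δ cos θ ) = arcsin(-0.933729) = -69.02°.
Then Δλ = atan2(-0.165497, -0.034762) = -1.777830 rad, from sin θ sin δ cos φ₁ over cos δ − sin φ₁ sin φ₂.
Hence λ₂ = 16.88° + -101.86° = -84.98°.

latitude -69.02°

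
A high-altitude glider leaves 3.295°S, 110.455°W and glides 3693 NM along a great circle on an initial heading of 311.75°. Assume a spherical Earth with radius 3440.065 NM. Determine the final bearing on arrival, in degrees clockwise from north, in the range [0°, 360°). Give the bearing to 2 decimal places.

final bearing 296.27°

The arc subtends δ = 3693/3440.065 = 1.073526 rad at the centre.
With φ₁ = -3.295° = -0.057509 rad and θ = 311.75° = 5.441064 rad:
sin φ₂ = sin φ₁ cos δ + cos φ₁ sin δ cos θ = (-0.057477)(0.477028) + (0.998347)(0.878888)(0.665882) = 0.556850
φ₂ = asin(0.556850) = 0.590588 rad = 33.838°.
Δλ = atan2( sin θ sin δ cos φ₁ , cos δ − sin φ₁ sin φ₂ ) = atan2(-0.654617, 0.509034) = -0.909860 rad = -52.131°.
λ₂ = -110.455° + -52.131° = -162.586°.
The forward bearing on arrival equals the back-azimuth from the destination plus 180°.
Back-azimuth from P₂ (33.84°, -162.59°) to P₁ (-3.29°, -110.45°), with Δλ' = λ₁ − λ₂ = 52.13°: atan2( sin Δλ' cos φ₁ , cos φ₂ sin φ₁ − sin φ₂ cos φ₁ cos Δλ' ) = 116.27°.
Final bearing = (116.27° + 180°) mod 360° = 296.27°.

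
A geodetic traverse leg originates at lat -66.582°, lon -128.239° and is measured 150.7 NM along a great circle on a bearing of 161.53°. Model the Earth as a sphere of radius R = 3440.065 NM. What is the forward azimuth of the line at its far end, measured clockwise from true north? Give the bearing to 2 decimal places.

final bearing 159.48°

δ = 150.7/3440.065 = 0.043807 rad (2.5100°).
With φ₁ = -66.582° = -1.162075 rad and θ = 161.53° = 2.819230 rad:
Applying the spherical law of cosines for sides, sin φ₂ = sin φ₁ cos δ + cos φ₁ sin δ cos θ = -0.933258, so φ₂ = -68.949°.
For the longitude increment, Δλ = atan2( sin θ sin δ cos φ₁, cos δ − sin φ₁ sin φ₂ ) = atan2(0.005514, 0.142655) = 2.214°.
Hence λ₂ = -128.239° + 2.214° = -126.025°.
The forward bearing on arrival equals the back-azimuth from the destination plus 180°.
Back-azimuth from P₂ (-68.95°, -126.03°) to P₁ (-66.58°, -128.24°), with Δλ' = λ₁ − λ₂ = -2.21°: atan2( sin Δλ' cos φ₁ , cos φ₂ sin φ₁ − sin φ₂ cos φ₁ cos Δλ' ) = 339.48°.
Final bearing = (339.48° + 180°) mod 360° = 159.48°.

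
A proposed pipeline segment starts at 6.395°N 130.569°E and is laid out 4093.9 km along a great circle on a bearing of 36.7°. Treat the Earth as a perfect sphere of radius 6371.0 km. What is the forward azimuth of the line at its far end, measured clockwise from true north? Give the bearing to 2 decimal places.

final bearing 46.12°

Central angle δ = d/R = 0.642584 rad.
Converting: φ₁ = 0.111614 rad, θ = 0.640536 rad.
Applying the spherical law of cosines for sides, sin φ₂ = sin φ₁ cos δ + cos φ₁ sin δ cos θ = 0.566654, so φ₂ = 34.517°.
For the longitude increment, Δλ = atan2( sin θ sin δ cos φ₁, cos δ − sin φ₁ sin φ₂ ) = atan2(0.355908, 0.737435) = 25.763°.
λ₂ = λ₁ + Δλ = 156.332°.
The forward bearing on arrival equals the back-azimuth from the destination plus 180°.
Back-azimuth from P₂ (34.52°, 156.33°) to P₁ (6.39°, 130.57°), with Δλ' = λ₁ − λ₂ = -25.76°: atan2( sin Δλ' cos φ₁ , cos φ₂ sin φ₁ − sin φ₂ cos φ₁ cos Δλ' ) = 226.12°.
Final bearing = (226.12° + 180°) mod 360° = 46.12°.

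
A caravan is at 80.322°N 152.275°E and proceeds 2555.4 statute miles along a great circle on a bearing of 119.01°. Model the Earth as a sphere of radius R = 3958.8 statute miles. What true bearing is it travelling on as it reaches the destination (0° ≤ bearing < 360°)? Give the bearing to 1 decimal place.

final bearing 167.4°

Angular distance δ = d/R = 2555.4 / 3958.8 = 0.645499 rad.
Start latitude φ₁ = 1.401883 rad; initial bearing θ = 2.077116 rad.
Applying the spherical law of cosines for sides, sin φ₂ = sin φ₁ cos δ + cos φ₁ sin δ cos θ = 0.738385, so φ₂ = 47.594°.
For the longitude increment, Δλ = atan2( sin θ sin δ cos φ₁, cos δ − sin φ₁ sin φ₂ ) = atan2(0.088446, 0.070924) = 51.274°.
λ₂ = 152.275° + 51.274° = 203.549°, normalized to (−180°, 180°] → -156.451°.
The forward bearing on arrival equals the back-azimuth from the destination plus 180°.
Back-azimuth from P₂ (47.6°, -156.5°) to P₁ (80.3°, 152.3°), with Δλ' = λ₁ − λ₂ = 308.7°: atan2( sin Δλ' cos φ₁ , cos φ₂ sin φ₁ − sin φ₂ cos φ₁ cos Δλ' ) = 347.4°.
Final bearing = (347.4° + 180°) mod 360° = 167.4°.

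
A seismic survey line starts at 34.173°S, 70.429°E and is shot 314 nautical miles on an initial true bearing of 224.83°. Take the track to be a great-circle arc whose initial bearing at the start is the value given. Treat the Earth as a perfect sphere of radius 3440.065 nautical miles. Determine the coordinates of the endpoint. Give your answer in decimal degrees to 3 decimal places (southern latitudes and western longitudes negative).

latitude -37.795°, longitude 65.764°

δ = 314/3440.065 = 0.091277 rad (5.2298°).
With φ₁ = -34.173° = -0.596431 rad and θ = 224.83° = 3.924024 rad:
Destination latitude: φ₂ = arcsin( sin φ₁ cos δ + cos φ₁ sin δ cos θ ) = arcsin(-0.612838) = -37.795°.
Then Δλ = atan2(-0.053167, 0.651610) = -0.081412 rad, from sin θ sin δ cos φ₁ over cos δ − sin φ₁ sin φ₂.
λ₂ = 70.429° + -4.665° = 65.764°.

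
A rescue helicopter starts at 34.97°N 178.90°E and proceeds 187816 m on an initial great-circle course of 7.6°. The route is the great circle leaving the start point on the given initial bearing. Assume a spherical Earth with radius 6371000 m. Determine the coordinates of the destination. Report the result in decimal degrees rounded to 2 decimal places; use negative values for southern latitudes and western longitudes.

The arc subtends δ = 187816/6371000 = 0.029480 rad at the centre.
Start latitude φ₁ = 0.610342 rad; initial bearing θ = 0.132645 rad.
Applying the spherical law of cosines for sides, sin φ₂ = sin φ₁ cos δ + cos φ₁ sin δ cos θ = 0.596840, so φ₂ = 36.64°.
Δλ = atan2( sin θ sin δ cos φ₁ , cos δ − sin φ₁ sin φ₂ ) = atan2(0.003194, 0.657488) = 0.004859 rad = 0.28°.
Hence λ₂ = 178.90° + 0.28° = 179.18°.

latitude 36.64°, longitude 179.18°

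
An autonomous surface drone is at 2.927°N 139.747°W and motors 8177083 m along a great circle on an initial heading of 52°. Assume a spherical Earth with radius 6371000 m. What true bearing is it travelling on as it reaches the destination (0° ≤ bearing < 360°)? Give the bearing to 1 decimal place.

Angular distance δ = d/R = 8177083 / 6371000 = 1.283485 rad.
Converting: φ₁ = 0.051086 rad, θ = 0.907571 rad.
sin φ₂ = sin φ₁ cos δ + cos φ₁ sin δ cos θ = (0.051064)(0.283375) + (0.998695)(0.959009)(0.615661) = 0.604125
φ₂ = asin(0.604125) = 0.648667 rad = 37.166°.
For the longitude increment, Δλ = atan2( sin θ sin δ cos φ₁, cos δ − sin φ₁ sin φ₂ ) = atan2(0.754724, 0.252526) = 71.500°.
Hence λ₂ = -139.747° + 71.500° = -68.247°.
The forward bearing on arrival equals the back-azimuth from the destination plus 180°.
Back-azimuth from P₂ (37.2°, -68.2°) to P₁ (2.9°, -139.7°), with Δλ' = λ₁ − λ₂ = -71.5°: atan2( sin Δλ' cos φ₁ , cos φ₂ sin φ₁ − sin φ₂ cos φ₁ cos Δλ' ) = 261.0°.
Final bearing = (261.0° + 180°) mod 360° = 81.0°.

final bearing 81.0°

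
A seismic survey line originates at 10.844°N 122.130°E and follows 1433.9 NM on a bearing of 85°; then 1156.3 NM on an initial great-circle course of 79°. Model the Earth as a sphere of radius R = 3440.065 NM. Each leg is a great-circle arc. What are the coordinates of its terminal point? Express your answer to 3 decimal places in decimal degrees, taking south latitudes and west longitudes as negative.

Apply the spherical direct solution leg by leg, carrying full precision between legs.
Leg 1: from (10.844°, 122.130°), δ = 1433.9/3440.065 = 0.416824 rad, θ = 85° → φ = 11.928°, λ = 146.474°.
Leg 2: from (11.928°, 146.474°), δ = 1156.3/3440.065 = 0.336127 rad, θ = 79° → φ = 14.874°, λ = 166.047°.

latitude 14.874°, longitude 166.047°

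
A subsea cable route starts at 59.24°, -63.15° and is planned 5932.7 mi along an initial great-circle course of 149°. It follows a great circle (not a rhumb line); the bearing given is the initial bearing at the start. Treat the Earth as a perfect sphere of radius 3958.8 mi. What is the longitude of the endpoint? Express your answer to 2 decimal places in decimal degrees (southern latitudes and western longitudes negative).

longitude -29.49°

Central angle δ = d/R = 1.498611 rad.
Converting: φ₁ = 1.033933 rad, θ = 2.600541 rad.
sin φ₂ = sin φ₁ cos δ + cos φ₁ sin δ cos θ = (0.859317)(0.072123) + (0.511443)(0.997396)(-0.857167) = -0.375274
φ₂ = asin(-0.375274) = -0.384692 rad = -22.04°.
Then Δλ = atan2(0.262727, 0.394602) = 0.587403 rad, from sin θ sin δ cos φ₁ over cos δ − sin φ₁ sin φ₂.
λ₂ = λ₁ + Δλ = -29.49°.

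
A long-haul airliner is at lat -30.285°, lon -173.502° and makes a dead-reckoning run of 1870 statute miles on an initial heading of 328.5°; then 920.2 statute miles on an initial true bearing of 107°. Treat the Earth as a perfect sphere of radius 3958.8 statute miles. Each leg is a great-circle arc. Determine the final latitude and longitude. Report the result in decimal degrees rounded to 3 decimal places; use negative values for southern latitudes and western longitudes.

Apply the spherical direct solution leg by leg, carrying full precision between legs.
Leg 1: from (-30.285°, -173.502°), δ = 1870/3958.8 = 0.472365 rad, θ = 328.5° → φ = -6.550°, λ = 172.653°.
Leg 2: from (-6.550°, 172.653°), δ = 920.2/3958.8 = 0.232444 rad, θ = 107° → φ = -10.249°, λ = -174.411°.

latitude -10.249°, longitude -174.411°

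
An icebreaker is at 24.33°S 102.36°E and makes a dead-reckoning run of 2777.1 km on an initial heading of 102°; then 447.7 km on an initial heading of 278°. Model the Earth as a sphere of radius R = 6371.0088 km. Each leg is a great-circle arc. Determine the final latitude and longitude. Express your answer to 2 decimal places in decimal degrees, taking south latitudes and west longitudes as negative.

Apply the spherical direct solution leg by leg, carrying full precision between legs.
Leg 1: from (-24.33°, 102.36°), δ = 2777.1/6371.0088 = 0.435896 rad, θ = 102° → φ = -26.97°, λ = 129.97°.
Leg 2: from (-26.97°, 129.97°), δ = 447.7/6371.0088 = 0.070271 rad, θ = 278° → φ = -26.34°, λ = 125.52°.

latitude -26.34°, longitude 125.52°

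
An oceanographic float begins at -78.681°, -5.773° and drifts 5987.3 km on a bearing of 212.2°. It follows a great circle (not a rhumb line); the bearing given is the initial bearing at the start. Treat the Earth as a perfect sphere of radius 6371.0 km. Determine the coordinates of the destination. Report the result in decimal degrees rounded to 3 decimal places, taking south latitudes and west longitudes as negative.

Angular distance δ = d/R = 5987.3 / 6371 = 0.939774 rad.
Converting: φ₁ = -1.373243 rad, θ = 3.703589 rad.
Applying the spherical law of cosines for sides, sin φ₂ = sin φ₁ cos δ + cos φ₁ sin δ cos θ = -0.712595, so φ₂ = -45.446°.
For the longitude increment, Δλ = atan2( sin θ sin δ cos φ₁, cos δ − sin φ₁ sin φ₂ ) = atan2(-0.084447, -0.108764) = -142.173°.
Hence λ₂ = -5.773° + -142.173° = -147.946°.

latitude -45.446°, longitude -147.946°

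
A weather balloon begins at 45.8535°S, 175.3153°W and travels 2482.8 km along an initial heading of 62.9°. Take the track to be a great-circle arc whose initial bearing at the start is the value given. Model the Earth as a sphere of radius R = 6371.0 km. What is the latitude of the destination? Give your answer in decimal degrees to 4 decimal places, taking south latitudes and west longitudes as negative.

latitude -32.9030°

The arc subtends δ = 2482.8/6371 = 0.389703 rad at the centre.
Converting: φ₁ = -0.800295 rad, θ = 1.097812 rad.
sin φ₂ = sin φ₁ cos δ + cos φ₁ sin δ cos θ = (-0.717561)(0.925022) + (0.696495)(0.379914)(0.455545) = -0.543219
φ₂ = asin(-0.543219) = -0.574266 rad = -32.9030°.
Δλ = atan2( sin θ sin δ cos φ₁ , cos δ − sin φ₁ sin φ₂ ) = atan2(0.235558, 0.535229) = 0.414596 rad = 23.7546°.
λ₂ = -175.3153° + 23.7546° = -151.5607°.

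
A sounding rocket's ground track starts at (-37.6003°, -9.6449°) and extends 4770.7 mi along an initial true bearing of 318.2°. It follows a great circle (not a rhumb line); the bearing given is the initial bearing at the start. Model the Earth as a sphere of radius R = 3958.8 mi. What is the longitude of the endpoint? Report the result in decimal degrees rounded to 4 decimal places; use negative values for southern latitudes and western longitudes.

longitude -50.9618°

Central angle δ = d/R = 1.205087 rad.
Converting: φ₁ = -0.656249 rad, θ = 5.553638 rad.
sin φ₂ = sin φ₁ cos δ + cos φ₁ sin δ cos θ = (-0.610149)(0.357611) + (0.792286)(0.933870)(0.745476) = 0.333376
φ₂ = asin(0.333376) = 0.339882 rad = 19.4738°.
Then Δλ = atan2(-0.493163, 0.561021) = -0.721117 rad, from sin θ sin δ cos φ₁ over cos δ − sin φ₁ sin φ₂.
λ₂ = -9.6449° + -41.3169° = -50.9618°.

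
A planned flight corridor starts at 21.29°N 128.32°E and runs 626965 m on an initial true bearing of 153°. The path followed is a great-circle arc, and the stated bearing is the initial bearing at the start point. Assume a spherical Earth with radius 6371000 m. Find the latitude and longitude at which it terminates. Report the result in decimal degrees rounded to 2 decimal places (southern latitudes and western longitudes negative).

Central angle δ = d/R = 0.098409 rad.
Converting: φ₁ = 0.371581 rad, θ = 2.670354 rad.
sin φ₂ = sin φ₁ cos δ + cos φ₁ sin δ cos θ = (0.363089)(0.995162) + (0.931755)(0.098250)(-0.891007) = 0.279764
φ₂ = asin(0.279764) = 0.283549 rad = 16.25°.
Then Δλ = atan2(0.041561, 0.893582) = 0.046477 rad, from sin θ sin δ cos φ₁ over cos δ − sin φ₁ sin φ₂.
λ₂ = λ₁ + Δλ = 130.98°.

latitude 16.25°, longitude 130.98°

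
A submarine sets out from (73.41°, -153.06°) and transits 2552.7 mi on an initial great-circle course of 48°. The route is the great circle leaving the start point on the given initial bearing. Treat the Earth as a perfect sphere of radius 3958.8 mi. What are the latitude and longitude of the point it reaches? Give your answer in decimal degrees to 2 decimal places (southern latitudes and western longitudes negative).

Central angle δ = d/R = 0.644817 rad.
Start latitude φ₁ = 1.281246 rad; initial bearing θ = 0.837758 rad.
Destination latitude: φ₂ = arcsin( sin φ₁ cos δ + cos φ₁ sin δ cos θ ) = arcsin(0.880772) = 61.74°.
For the longitude increment, Δλ = atan2( sin θ sin δ cos φ₁, cos δ − sin φ₁ sin φ₂ ) = atan2(0.127533, -0.044898) = 109.39°.
λ₂ = -153.06° + 109.39° = -43.67°.

latitude 61.74°, longitude -43.67°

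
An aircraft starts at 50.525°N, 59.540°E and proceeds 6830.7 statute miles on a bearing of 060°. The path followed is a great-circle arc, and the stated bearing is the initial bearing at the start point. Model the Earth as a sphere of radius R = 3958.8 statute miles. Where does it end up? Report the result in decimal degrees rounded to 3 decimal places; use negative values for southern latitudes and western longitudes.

latitude 11.255°, longitude 178.793°

Central angle δ = d/R = 1.725447 rad.
Start latitude φ₁ = 0.881828 rad; initial bearing θ = 1.047198 rad.
sin φ₂ = sin φ₁ cos δ + cos φ₁ sin δ cos θ = (0.771902)(-0.154035) + (0.635741)(0.988065)(0.500000) = 0.195177
φ₂ = asin(0.195177) = 0.196438 rad = 11.255°.
Then Δλ = atan2(0.543997, -0.304693) = 2.081360 rad, from sin θ sin δ cos φ₁ over cos δ − sin φ₁ sin φ₂.
Hence λ₂ = 59.540° + 119.253° = 178.793°.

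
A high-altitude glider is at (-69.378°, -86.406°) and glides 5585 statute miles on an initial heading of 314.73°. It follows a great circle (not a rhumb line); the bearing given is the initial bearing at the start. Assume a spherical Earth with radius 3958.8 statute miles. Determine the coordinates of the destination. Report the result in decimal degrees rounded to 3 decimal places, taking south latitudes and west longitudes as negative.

latitude 5.485°, longitude -131.202°

Angular distance δ = d/R = 5585 / 3958.8 = 1.410781 rad.
Converting: φ₁ = -1.210875 rad, θ = 5.493075 rad.
Applying the spherical law of cosines for sides, sin φ₂ = sin φ₁ cos δ + cos φ₁ sin δ cos θ = 0.095577, so φ₂ = 5.485°.
Then Δλ = atan2(-0.247018, 0.248786) = -0.781832 rad, from sin θ sin δ cos φ₁ over cos δ − sin φ₁ sin φ₂.
Hence λ₂ = -86.406° + -44.796° = -131.202°.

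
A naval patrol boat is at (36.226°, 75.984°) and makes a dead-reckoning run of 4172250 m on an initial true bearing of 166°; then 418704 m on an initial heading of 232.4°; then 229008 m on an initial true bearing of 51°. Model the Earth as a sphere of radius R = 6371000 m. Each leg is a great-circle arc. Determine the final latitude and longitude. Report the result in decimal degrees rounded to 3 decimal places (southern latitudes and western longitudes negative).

Apply the spherical direct solution leg by leg, carrying full precision between legs.
Leg 1: from (36.226°, 75.984°), δ = 4172250/6371000 = 0.654881 rad, θ = 166° → φ = -0.460°, λ = 84.457°.
Leg 2: from (-0.460°, 84.457°), δ = 418704/6371000 = 0.065720 rad, θ = 232.4° → φ = -2.755°, λ = 81.471°.
Leg 3: from (-2.755°, 81.471°), δ = 229008/6371000 = 0.035945 rad, θ = 51° → φ = -1.458°, λ = 83.072°.

latitude -1.458°, longitude 83.072°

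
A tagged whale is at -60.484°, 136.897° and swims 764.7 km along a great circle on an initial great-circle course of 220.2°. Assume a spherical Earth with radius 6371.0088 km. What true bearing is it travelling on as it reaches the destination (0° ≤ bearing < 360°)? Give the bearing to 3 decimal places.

Central angle δ = d/R = 0.120028 rad.
Converting: φ₁ = -1.055645 rad, θ = 3.843215 rad.
Destination latitude: φ₂ = arcsin( sin φ₁ cos δ + cos φ₁ sin δ cos θ ) = arcsin(-0.909015) = -65.370°.
Then Δλ = atan2(-0.038077, 0.201764) = -0.186526 rad, from sin θ sin δ cos φ₁ over cos δ − sin φ₁ sin φ₂.
λ₂ = 136.897° + -10.687° = 126.210°.
The forward bearing on arrival equals the back-azimuth from the destination plus 180°.
Back-azimuth from P₂ (-65.370°, 126.210°) to P₁ (-60.484°, 136.897°), with Δλ' = λ₁ − λ₂ = 10.687°: atan2( sin Δλ' cos φ₁ , cos φ₂ sin φ₁ − sin φ₂ cos φ₁ cos Δλ' ) = 49.730°.
Final bearing = (49.730° + 180°) mod 360° = 229.730°.

final bearing 229.730°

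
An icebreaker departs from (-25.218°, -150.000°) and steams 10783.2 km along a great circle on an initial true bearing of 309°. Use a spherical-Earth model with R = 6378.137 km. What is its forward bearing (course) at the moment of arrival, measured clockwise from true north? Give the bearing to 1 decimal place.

final bearing 296.8°

Angular distance δ = d/R = 10783.2 / 6378.137 = 1.690650 rad.
With φ₁ = -25.218° = -0.440137 rad and θ = 309° = 5.393067 rad:
sin φ₂ = sin φ₁ cos δ + cos φ₁ sin δ cos θ = (-0.426064)(-0.119567) + (0.904693)(0.992826)(0.629320) = 0.616201
φ₂ = asin(0.616201) = 0.663910 rad = 38.039°.
For the longitude increment, Δλ = atan2( sin θ sin δ cos φ₁, cos δ − sin φ₁ sin φ₂ ) = atan2(-0.698035, 0.142973) = -78.425°.
λ₂ = -150.000° + -78.425° = -228.425°, normalized to (−180°, 180°] → 131.575°.
The forward bearing on arrival equals the back-azimuth from the destination plus 180°.
Back-azimuth from P₂ (38.0°, 131.6°) to P₁ (-25.2°, -150.0°), with Δλ' = λ₁ − λ₂ = -281.6°: atan2( sin Δλ' cos φ₁ , cos φ₂ sin φ₁ − sin φ₂ cos φ₁ cos Δλ' ) = 116.8°.
Final bearing = (116.8° + 180°) mod 360° = 296.8°.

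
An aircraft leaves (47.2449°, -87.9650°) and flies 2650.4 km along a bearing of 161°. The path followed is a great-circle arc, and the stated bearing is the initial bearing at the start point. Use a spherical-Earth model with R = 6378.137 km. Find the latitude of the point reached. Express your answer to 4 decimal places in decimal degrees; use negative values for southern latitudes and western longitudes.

latitude 24.3717°

Central angle δ = d/R = 0.415545 rad.
With φ₁ = 47.2449° = 0.824579 rad and θ = 161° = 2.809980 rad:
Destination latitude: φ₂ = arcsin( sin φ₁ cos δ + cos φ₁ sin δ cos θ ) = arcsin(0.412654) = 24.3717°.
Δλ = atan2( sin θ sin δ cos φ₁ , cos δ − sin φ₁ sin φ₂ ) = atan2(0.089222, 0.611900) = 0.144791 rad = 8.2959°.
λ₂ = -87.9650° + 8.2959° = -79.6691°.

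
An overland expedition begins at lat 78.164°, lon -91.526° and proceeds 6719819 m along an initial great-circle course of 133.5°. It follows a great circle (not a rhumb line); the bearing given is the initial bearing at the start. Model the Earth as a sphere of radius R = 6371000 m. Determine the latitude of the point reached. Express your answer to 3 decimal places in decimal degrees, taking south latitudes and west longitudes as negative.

latitude 21.109°

δ = 6719819/6371000 = 1.054751 rad (60.4328°).
Converting: φ₁ = 1.364219 rad, θ = 2.330015 rad.
sin φ₂ = sin φ₁ cos δ + cos φ₁ sin δ cos θ = (0.978739)(0.493444) + (0.205111)(0.869777)(-0.688355) = 0.360150
φ₂ = asin(0.360150) = 0.368429 rad = 21.109°.
For the longitude increment, Δλ = atan2( sin θ sin δ cos φ₁, cos δ − sin φ₁ sin φ₂ ) = atan2(0.129407, 0.140952) = 42.555°.
λ₂ = -91.526° + 42.555° = -48.971°.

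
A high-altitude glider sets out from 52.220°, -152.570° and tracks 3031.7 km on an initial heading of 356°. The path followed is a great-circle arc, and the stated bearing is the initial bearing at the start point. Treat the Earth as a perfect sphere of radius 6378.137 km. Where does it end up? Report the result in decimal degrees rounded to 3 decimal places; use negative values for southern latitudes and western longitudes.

Central angle δ = d/R = 0.475327 rad.
Converting: φ₁ = 0.911411 rad, θ = 6.213372 rad.
sin φ₂ = sin φ₁ cos δ + cos φ₁ sin δ cos θ = (0.790369)(0.889143) + (0.612631)(0.457629)(0.997564) = 0.982426
φ₂ = asin(0.982426) = 1.383043 rad = 79.243°.
For the longitude increment, Δλ = atan2( sin θ sin δ cos φ₁, cos δ − sin φ₁ sin φ₂ ) = atan2(-0.019557, 0.112664) = -9.848°.
λ₂ = λ₁ + Δλ = -162.418°.

latitude 79.243°, longitude -162.418°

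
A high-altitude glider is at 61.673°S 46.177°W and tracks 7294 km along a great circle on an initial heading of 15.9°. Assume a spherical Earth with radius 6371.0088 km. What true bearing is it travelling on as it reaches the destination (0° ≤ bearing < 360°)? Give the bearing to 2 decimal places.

final bearing 7.48°

Central angle δ = d/R = 1.144874 rad.
Start latitude φ₁ = -1.076397 rad; initial bearing θ = 0.277507 rad.
sin φ₂ = sin φ₁ cos δ + cos φ₁ sin δ cos θ = (-0.880254)(0.413161) + (0.474503)(0.910658)(0.961741) = 0.051891
φ₂ = asin(0.051891) = 0.051915 rad = 2.974°.
Δλ = atan2( sin θ sin δ cos φ₁ , cos δ − sin φ₁ sin φ₂ ) = atan2(0.118381, 0.458839) = 0.252494 rad = 14.467°.
λ₂ = -46.177° + 14.467° = -31.710°.
The forward bearing on arrival equals the back-azimuth from the destination plus 180°.
Back-azimuth from P₂ (2.97°, -31.71°) to P₁ (-61.67°, -46.18°), with Δλ' = λ₁ − λ₂ = -14.47°: atan2( sin Δλ' cos φ₁ , cos φ₂ sin φ₁ − sin φ₂ cos φ₁ cos Δλ' ) = 187.48°.
Final bearing = (187.48° + 180°) mod 360° = 7.48°.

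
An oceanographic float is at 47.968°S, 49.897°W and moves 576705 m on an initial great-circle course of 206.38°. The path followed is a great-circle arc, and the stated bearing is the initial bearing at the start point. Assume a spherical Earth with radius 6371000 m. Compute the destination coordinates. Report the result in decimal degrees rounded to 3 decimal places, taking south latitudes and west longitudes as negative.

latitude -52.556°, longitude -53.685°

The arc subtends δ = 576705/6371000 = 0.090520 rad at the centre.
With φ₁ = -47.968° = -0.837200 rad and θ = 206.38° = 3.602011 rad:
Applying the spherical law of cosines for sides, sin φ₂ = sin φ₁ cos δ + cos φ₁ sin δ cos θ = -0.793952, so φ₂ = -52.556°.
For the longitude increment, Δλ = atan2( sin θ sin δ cos φ₁, cos δ − sin φ₁ sin φ₂ ) = atan2(-0.026893, 0.406181) = -3.788°.
Hence λ₂ = -49.897° + -3.788° = -53.685°.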